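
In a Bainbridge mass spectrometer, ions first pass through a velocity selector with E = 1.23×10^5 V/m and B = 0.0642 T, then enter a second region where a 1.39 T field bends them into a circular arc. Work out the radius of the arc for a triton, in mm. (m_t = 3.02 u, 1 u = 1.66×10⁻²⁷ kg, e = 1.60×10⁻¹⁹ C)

The selector passes v = E/B = 1.23×10^5/0.0642 = 1.92×10^6 m/s.
In the deflection region, r = mv/(qB₂) = (5.01×10^-27)(1.92×10^6) / [(1×1.60×10^-19)(1.39)] = 0.0432 m.

r ≈ 43.2 mm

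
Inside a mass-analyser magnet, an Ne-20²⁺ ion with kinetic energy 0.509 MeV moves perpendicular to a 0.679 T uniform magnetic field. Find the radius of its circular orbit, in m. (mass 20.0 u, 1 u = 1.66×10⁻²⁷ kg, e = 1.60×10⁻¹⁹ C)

r ≈ 0.338 m

Convert the energy: K = 0.509 MeV = 8.14×10^-14 J.
v = √(2K/m) = √(2·8.14×10^-14/3.32×10^-26) = 2.21×10^6 m/s.
r = mv/(qB) = (3.32×10^-26)(2.21×10^6) / [(2×1.60×10^-19)(0.679)] = 0.338 m.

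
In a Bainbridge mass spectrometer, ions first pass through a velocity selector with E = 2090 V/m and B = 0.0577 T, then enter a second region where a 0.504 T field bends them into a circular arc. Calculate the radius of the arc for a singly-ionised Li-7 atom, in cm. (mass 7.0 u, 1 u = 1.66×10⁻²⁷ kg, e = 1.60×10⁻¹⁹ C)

The selector passes v = E/B = 2090/0.0577 = 3.62×10^4 m/s.
In the deflection region, r = mv/(qB₂) = (1.16×10^-26)(3.62×10^4) / [(1×1.60×10^-19)(0.504)] = 5.22×10^-3 m.

r ≈ 0.522 cm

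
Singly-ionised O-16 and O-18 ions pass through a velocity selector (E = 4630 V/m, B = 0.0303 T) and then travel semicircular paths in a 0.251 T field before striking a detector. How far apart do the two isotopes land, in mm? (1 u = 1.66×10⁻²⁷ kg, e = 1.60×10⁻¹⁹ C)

Both emerge at v = E/B₁ = 1.53×10^5 m/s.
r = mv/(qB₂), so r₁ = 0.1011 m and r₂ = 0.1137 m, giving Δr = 0.0126 m.
After a semicircle each ion lands a diameter 2r from the entry slit, so the separation is 2Δr = 0.0253 m.

Δd ≈ 25.3 mm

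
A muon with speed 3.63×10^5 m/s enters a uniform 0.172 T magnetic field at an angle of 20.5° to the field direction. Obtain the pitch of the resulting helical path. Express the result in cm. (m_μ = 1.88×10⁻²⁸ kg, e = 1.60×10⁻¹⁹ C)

The velocity component along B is v∥ = v cos20.5° = 3.40×10^5 m/s.
The cyclotron period T = 2πm/(qB) = 4.29×10^-8 s is set by m, q, B alone.
Pitch = v∥·T = (3.40×10^5)(4.29×10^-8) = 0.0146 m.

pitch ≈ 1.46 cm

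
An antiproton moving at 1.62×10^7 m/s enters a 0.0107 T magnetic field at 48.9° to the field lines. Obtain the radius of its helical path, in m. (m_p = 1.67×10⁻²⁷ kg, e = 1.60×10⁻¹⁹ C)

r ≈ 11.9 m

Only the perpendicular component v⊥ = v sin48.9° = 1.22×10^7 m/s is bent by the field.
r = m v⊥ /(qB) = (1.67×10^-27)(1.22×10^7) / [(1×1.60×10^-19)(0.0107)] = 11.9 m.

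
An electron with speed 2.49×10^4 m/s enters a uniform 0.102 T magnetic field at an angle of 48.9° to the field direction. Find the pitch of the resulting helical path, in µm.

pitch ≈ 5.74 µm

The velocity component along B is v∥ = v cos48.9° = 1.64×10^4 m/s.
The cyclotron period T = 2πm/(qB) = 3.51×10^-10 s is set by m, q, B alone.
Pitch = v∥·T = (1.64×10^4)(3.51×10^-10) = 5.74×10^-6 m.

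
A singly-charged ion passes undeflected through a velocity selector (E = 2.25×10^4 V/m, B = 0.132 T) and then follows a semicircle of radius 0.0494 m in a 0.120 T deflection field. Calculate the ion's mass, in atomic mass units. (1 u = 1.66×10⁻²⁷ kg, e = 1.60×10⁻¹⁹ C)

m ≈ 3.35 u

v = E/B₁ = 1.70×10^5 m/s.
From r = mv/(qB₂), m = qB₂r/v = (1×1.60×10^-19)(0.120)(0.0494) / (1.70×10^5) = 5.56×10^-27 kg.
In atomic mass units: m = 5.56×10^-27 / 1.66×10^-27 = 3.35 u.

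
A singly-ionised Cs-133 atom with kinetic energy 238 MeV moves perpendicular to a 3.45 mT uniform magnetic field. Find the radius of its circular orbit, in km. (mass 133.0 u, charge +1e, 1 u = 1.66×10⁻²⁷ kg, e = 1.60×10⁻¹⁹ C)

Convert the energy: K = 238 MeV = 3.81×10^-11 J.
v = √(2K/m) = √(2·3.81×10^-11/2.21×10^-25) = 1.86×10^7 m/s.
r = mv/(qB) = (2.21×10^-25)(1.86×10^7) / [(1×1.60×10^-19)(3.45×10^-3)] = 7430 m.

r ≈ 7.43 km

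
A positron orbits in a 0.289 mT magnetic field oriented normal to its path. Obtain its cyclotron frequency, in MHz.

f ≈ 8.08 MHz

f = qB/(2πm) = (1×1.60×10^-19)(2.89×10^-4) / [2π(9.11×10^-31)] = 8.08×10^6 Hz.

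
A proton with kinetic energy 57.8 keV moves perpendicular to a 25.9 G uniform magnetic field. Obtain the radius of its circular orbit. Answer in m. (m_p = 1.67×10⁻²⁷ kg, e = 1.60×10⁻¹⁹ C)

Convert the energy: K = 57.8 keV = 9.25×10^-15 J.
v = √(2K/m) = √(2·9.25×10^-15/1.67×10^-27) = 3.33×10^6 m/s.
r = mv/(qB) = (1.67×10^-27)(3.33×10^6) / [(1×1.60×10^-19)(2.59×10^-3)] = 13.4 m.

r ≈ 13.4 m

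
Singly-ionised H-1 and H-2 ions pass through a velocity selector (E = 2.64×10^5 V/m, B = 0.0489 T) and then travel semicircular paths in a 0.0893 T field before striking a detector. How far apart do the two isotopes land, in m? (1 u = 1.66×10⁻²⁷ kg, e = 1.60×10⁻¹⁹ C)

Δd ≈ 1.25 m

Both emerge at v = E/B₁ = 5.40×10^6 m/s.
r = mv/(qB₂), so r₁ = 0.6272 m and r₂ = 1.254 m, giving Δr = 0.627 m.
After a semicircle each ion lands a diameter 2r from the entry slit, so the separation is 2Δr = 1.25 m.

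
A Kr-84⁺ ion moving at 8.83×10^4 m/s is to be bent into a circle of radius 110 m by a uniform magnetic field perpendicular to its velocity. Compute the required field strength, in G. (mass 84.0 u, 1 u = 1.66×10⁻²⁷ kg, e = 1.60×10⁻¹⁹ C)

qvB = mv²/r gives B = mv/(qr).
B = (1.39×10^-25)(8.83×10^4) / [(1×1.60×10^-19)(110)] = 7.00×10^-4 T.

B ≈ 7.00 G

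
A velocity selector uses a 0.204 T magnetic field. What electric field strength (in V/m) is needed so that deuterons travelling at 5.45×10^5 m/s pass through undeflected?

qE = qvB ⇒ E = vB = (5.45×10^5)(0.204) = 1.11×10^5 V/m.

E ≈ 1.11×10^5 V/m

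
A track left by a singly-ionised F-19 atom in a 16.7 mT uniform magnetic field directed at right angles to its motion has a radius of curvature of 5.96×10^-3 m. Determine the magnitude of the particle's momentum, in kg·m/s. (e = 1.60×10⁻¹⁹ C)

Since qvB = mv²/r, the momentum p = mv = qBr.
p = (1×1.60×10^-19)(0.0167)(5.96×10^-3) = 1.59×10^-23 kg·m/s.

p ≈ 1.59×10^-23 kg·m/s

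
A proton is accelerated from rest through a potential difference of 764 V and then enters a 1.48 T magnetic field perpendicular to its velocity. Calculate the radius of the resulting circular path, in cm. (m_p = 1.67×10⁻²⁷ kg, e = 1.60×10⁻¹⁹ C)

r ≈ 0.270 cm

The kinetic energy gained is K = qV = (1×1.60×10^-19)(764) = 1.22×10^-16 J.
v = √(2K/m) = 3.83×10^5 m/s.
r = mv/(qB) = (1.67×10^-27)(3.83×10^5) / [(1×1.60×10^-19)(1.48)] = 2.70×10^-3 m.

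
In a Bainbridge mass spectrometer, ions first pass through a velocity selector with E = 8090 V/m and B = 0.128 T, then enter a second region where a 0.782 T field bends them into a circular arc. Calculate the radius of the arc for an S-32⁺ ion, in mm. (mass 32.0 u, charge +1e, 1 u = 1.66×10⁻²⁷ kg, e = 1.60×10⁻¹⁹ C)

r ≈ 26.8 mm

The selector passes v = E/B = 8090/0.128 = 6.32×10^4 m/s.
In the deflection region, r = mv/(qB₂) = (5.31×10^-26)(6.32×10^4) / [(1×1.60×10^-19)(0.782)] = 0.0268 m.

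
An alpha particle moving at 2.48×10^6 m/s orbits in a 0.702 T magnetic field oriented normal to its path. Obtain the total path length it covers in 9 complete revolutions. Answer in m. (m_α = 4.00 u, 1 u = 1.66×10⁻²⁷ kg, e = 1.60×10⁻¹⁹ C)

L ≈ 4.15 m

r = mv/(qB) = 0.0733 m, so one revolution covers 2πr = 0.461 m.
In 9 revolutions: L = 9·2πr = 4.15 m.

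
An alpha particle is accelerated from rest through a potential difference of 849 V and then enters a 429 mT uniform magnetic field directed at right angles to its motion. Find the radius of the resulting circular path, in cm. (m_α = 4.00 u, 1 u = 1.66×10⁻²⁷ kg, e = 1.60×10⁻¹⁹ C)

The kinetic energy gained is K = qV = (2×1.60×10^-19)(849) = 2.72×10^-16 J.
v = √(2K/m) = 2.86×10^5 m/s.
r = mv/(qB) = (6.64×10^-27)(2.86×10^5) / [(2×1.60×10^-19)(0.429)] = 0.0138 m.

r ≈ 1.38 cm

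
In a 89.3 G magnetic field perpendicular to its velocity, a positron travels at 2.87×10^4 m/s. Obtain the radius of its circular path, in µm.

The magnetic force provides the centripetal force: qvB = mv²/r, so r = mv/(qB).
r = (9.11×10^-31 kg)(2.87×10^4 m/s) / [(1×1.60×10^-19 C)(8.93×10^-3 T)] = 1.83×10^-5 m.

r ≈ 18.3 µm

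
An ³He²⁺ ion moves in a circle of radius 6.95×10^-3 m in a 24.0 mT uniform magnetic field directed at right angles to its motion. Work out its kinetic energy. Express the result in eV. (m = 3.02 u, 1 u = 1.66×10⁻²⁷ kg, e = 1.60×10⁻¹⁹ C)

K ≈ 1.78 eV

v = qBr/m = (2×1.60×10^-19)(0.0240)(6.95×10^-3) / (5.01×10^-27) = 1.06×10^4 m/s.
K = ½mv² = 0.5·(5.01×10^-27)·(1.06×10^4)² = 2.84×10^-19 J = 1.78 eV.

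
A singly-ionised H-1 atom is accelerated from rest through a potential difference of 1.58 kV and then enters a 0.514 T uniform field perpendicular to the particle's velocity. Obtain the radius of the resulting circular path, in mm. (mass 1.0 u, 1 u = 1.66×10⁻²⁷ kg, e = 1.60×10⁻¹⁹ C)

The kinetic energy gained is K = qV = (1×1.60×10^-19)(1580) = 2.53×10^-16 J.
v = √(2K/m) = 5.52×10^5 m/s.
r = mv/(qB) = (1.66×10^-27)(5.52×10^5) / [(1×1.60×10^-19)(0.514)] = 0.0111 m.

r ≈ 11.1 mm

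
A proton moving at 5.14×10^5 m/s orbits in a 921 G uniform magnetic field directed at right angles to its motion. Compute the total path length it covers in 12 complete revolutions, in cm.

L ≈ 439 cm

r = mv/(qB) = 0.0583 m, so one revolution covers 2πr = 0.366 m.
In 12 revolutions: L = 12·2πr = 4.39 m.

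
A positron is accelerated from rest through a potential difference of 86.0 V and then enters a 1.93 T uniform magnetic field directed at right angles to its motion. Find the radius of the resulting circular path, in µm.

r ≈ 16.2 µm

The kinetic energy gained is K = qV = (1×1.60×10^-19)(86.0) = 1.38×10^-17 J.
v = √(2K/m) = 5.50×10^6 m/s.
r = mv/(qB) = (9.11×10^-31)(5.50×10^6) / [(1×1.60×10^-19)(1.93)] = 1.62×10^-5 m.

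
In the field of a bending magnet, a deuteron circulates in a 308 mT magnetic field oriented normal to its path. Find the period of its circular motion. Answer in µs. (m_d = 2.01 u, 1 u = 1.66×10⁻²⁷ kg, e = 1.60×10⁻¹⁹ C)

T ≈ 0.425 µs

The cyclotron period is independent of speed: T = 2πm/(qB).
T = 2π(3.34×10^-27) / [(1×1.60×10^-19)(0.308)] = 4.25×10^-7 s.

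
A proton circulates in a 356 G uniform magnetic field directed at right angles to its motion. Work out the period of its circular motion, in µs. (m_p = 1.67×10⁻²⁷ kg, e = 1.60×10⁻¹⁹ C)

T ≈ 1.84 µs

The cyclotron period is independent of speed: T = 2πm/(qB).
T = 2π(1.67×10^-27) / [(1×1.60×10^-19)(0.0356)] = 1.84×10^-6 s.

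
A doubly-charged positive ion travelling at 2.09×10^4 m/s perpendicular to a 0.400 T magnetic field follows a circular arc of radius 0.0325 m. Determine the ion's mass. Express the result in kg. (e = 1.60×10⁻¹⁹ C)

m ≈ 1.99×10^-25 kg

qvB = mv²/r ⇒ m = qBr/v.
m = (2×1.60×10^-19)(0.400)(0.0325) / (2.09×10^4) = 1.99×10^-25 kg.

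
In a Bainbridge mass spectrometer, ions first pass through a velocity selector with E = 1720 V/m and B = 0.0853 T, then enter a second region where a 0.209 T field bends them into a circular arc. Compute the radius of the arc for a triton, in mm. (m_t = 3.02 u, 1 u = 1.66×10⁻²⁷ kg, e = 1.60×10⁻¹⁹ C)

r ≈ 3.02 mm

The selector passes v = E/B = 1720/0.0853 = 2.02×10^4 m/s.
In the deflection region, r = mv/(qB₂) = (5.01×10^-27)(2.02×10^4) / [(1×1.60×10^-19)(0.209)] = 3.02×10^-3 m.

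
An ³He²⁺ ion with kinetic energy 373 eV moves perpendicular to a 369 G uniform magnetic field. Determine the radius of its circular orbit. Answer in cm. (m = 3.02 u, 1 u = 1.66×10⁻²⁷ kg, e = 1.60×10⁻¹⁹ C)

r ≈ 6.55 cm

Convert the energy: K = 373 eV = 5.97×10^-17 J.
v = √(2K/m) = √(2·5.97×10^-17/5.01×10^-27) = 1.54×10^5 m/s.
r = mv/(qB) = (5.01×10^-27)(1.54×10^5) / [(2×1.60×10^-19)(0.0369)] = 0.0655 m.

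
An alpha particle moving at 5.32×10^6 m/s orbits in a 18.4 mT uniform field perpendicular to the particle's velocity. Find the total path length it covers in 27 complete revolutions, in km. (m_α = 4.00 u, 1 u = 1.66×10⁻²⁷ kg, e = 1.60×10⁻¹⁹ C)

L ≈ 1.02 km

r = mv/(qB) = 6.00 m, so one revolution covers 2πr = 37.7 m.
In 27 revolutions: L = 27·2πr = 1020 m.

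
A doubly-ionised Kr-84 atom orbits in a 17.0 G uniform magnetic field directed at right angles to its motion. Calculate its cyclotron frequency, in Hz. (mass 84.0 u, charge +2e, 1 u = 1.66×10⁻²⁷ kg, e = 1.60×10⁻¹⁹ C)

f ≈ 621 Hz

f = qB/(2πm) = (2×1.60×10^-19)(1.70×10^-3) / [2π(1.39×10^-25)] = 621 Hz.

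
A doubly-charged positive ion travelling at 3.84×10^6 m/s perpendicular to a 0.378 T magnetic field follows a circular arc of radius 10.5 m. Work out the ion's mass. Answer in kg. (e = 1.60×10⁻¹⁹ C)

m ≈ 3.31×10^-25 kg

qvB = mv²/r ⇒ m = qBr/v.
m = (2×1.60×10^-19)(0.378)(10.5) / (3.84×10^6) = 3.31×10^-25 kg.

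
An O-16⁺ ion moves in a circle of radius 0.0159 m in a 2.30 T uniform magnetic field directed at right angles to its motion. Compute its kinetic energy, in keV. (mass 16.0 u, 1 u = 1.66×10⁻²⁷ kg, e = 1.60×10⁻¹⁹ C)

v = qBr/m = (1×1.60×10^-19)(2.30)(0.0159) / (2.66×10^-26) = 2.20×10^5 m/s.
K = ½mv² = 0.5·(2.66×10^-26)·(2.20×10^5)² = 6.45×10^-16 J = 4.03 keV.

K ≈ 4.03 keV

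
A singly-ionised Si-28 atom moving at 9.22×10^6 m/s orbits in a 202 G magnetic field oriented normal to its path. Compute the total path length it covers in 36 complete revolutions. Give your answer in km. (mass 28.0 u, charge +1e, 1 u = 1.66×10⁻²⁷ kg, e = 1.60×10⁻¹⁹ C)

r = mv/(qB) = 133 m, so one revolution covers 2πr = 833 m.
In 36 revolutions: L = 36·2πr = 3.00×10^4 m.

L ≈ 30.0 km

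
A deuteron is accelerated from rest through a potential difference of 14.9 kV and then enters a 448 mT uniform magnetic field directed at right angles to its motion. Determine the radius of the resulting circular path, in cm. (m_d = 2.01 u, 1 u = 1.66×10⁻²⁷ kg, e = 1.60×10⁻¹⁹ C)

The kinetic energy gained is K = qV = (1×1.60×10^-19)(1.49×10^4) = 2.38×10^-15 J.
v = √(2K/m) = 1.20×10^6 m/s.
r = mv/(qB) = (3.34×10^-27)(1.20×10^6) / [(1×1.60×10^-19)(0.448)] = 0.0556 m.

r ≈ 5.56 cm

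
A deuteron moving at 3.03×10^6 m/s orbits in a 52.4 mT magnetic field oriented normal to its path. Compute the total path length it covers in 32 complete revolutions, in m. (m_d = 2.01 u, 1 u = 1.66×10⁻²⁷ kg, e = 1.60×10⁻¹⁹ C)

L ≈ 242 m

r = mv/(qB) = 1.21 m, so one revolution covers 2πr = 7.58 m.
In 32 revolutions: L = 32·2πr = 242 m.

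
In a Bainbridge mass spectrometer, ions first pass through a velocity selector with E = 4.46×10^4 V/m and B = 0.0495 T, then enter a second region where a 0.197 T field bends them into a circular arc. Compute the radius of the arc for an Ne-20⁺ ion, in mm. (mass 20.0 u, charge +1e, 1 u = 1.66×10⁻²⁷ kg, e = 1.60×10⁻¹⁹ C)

The selector passes v = E/B = 4.46×10^4/0.0495 = 9.01×10^5 m/s.
In the deflection region, r = mv/(qB₂) = (3.32×10^-26)(9.01×10^5) / [(1×1.60×10^-19)(0.197)] = 0.949 m.

r ≈ 949 mm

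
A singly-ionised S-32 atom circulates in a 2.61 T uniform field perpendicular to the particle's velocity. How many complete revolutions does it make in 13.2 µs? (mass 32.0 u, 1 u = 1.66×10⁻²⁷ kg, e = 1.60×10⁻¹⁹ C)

N = 16

T = 2πm/(qB) = 2π(5.312×10^-26) / [(1×1.60×10^-19)(2.61)] = 7.9924×10^-7 s.
N = t/T = 1.32×10^-5 / 7.9924×10^-7 ≈ 16.52, so 16 complete revolutions.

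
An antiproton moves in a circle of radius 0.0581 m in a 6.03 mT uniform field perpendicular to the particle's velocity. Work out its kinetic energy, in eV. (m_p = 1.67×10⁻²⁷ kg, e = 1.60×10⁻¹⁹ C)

K ≈ 5.88 eV

v = qBr/m = (1×1.60×10^-19)(6.03×10^-3)(0.0581) / (1.67×10^-27) = 3.36×10^4 m/s.
K = ½mv² = 0.5·(1.67×10^-27)·(3.36×10^4)² = 9.41×10^-19 J = 5.88 eV.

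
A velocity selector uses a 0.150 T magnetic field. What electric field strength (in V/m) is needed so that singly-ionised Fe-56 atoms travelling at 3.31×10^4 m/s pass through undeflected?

qE = qvB ⇒ E = vB = (3.31×10^4)(0.150) = 4960 V/m.

E ≈ 4960 V/m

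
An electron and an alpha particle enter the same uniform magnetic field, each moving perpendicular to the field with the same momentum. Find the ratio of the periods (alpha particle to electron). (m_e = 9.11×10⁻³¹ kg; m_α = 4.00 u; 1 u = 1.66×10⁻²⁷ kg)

T = 2πm/(qB) is independent of speed, so T₂/T₁ = (m₂/q₂)/(m₁/q₁).
T_{alpha particle}/T_{electron} = (6.64×10^-27/2e) / (9.11×10^-31/1e) = 3640.

ratio ≈ 3640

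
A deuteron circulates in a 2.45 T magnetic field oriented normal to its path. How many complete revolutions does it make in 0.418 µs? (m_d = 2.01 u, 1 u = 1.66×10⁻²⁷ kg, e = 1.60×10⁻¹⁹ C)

N = 7

T = 2πm/(qB) = 2π(3.3366×10^-27) / [(1×1.60×10^-19)(2.45)] = 5.3481×10^-8 s.
N = t/T = 4.18×10^-7 / 5.3481×10^-8 ≈ 7.82, so 7 complete revolutions.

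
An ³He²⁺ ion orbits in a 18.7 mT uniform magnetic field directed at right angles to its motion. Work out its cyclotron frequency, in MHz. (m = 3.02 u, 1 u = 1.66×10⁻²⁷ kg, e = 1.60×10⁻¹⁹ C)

f ≈ 0.190 MHz

f = qB/(2πm) = (2×1.60×10^-19)(0.0187) / [2π(5.01×10^-27)] = 1.90×10^5 Hz.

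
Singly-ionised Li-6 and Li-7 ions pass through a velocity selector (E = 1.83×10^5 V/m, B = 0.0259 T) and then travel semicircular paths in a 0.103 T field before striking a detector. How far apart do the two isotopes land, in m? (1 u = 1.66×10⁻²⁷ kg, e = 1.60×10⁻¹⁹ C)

Δd ≈ 1.42 m

Both emerge at v = E/B₁ = 7.07×10^6 m/s.
r = mv/(qB₂), so r₁ = 4.270 m and r₂ = 4.982 m, giving Δr = 0.712 m.
After a semicircle each ion lands a diameter 2r from the entry slit, so the separation is 2Δr = 1.42 m.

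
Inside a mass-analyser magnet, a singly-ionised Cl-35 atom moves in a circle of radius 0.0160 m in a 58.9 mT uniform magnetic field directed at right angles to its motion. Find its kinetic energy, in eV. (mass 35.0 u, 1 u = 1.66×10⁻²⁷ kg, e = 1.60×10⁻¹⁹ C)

K ≈ 1.22 eV

v = qBr/m = (1×1.60×10^-19)(0.0589)(0.0160) / (5.81×10^-26) = 2600 m/s.
K = ½mv² = 0.5·(5.81×10^-26)·(2600)² = 1.96×10^-19 J = 1.22 eV.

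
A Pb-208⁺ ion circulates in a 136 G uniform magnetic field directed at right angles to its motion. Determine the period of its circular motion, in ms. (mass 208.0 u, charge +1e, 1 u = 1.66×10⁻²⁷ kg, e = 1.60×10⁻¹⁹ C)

T ≈ 0.997 ms

The cyclotron period is independent of speed: T = 2πm/(qB).
T = 2π(3.45×10^-25) / [(1×1.60×10^-19)(0.0136)] = 9.97×10^-4 s.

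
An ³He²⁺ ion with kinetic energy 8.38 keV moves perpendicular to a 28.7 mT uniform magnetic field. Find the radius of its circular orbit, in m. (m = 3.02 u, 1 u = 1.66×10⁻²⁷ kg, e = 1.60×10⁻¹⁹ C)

Convert the energy: K = 8.38 keV = 1.34×10^-15 J.
v = √(2K/m) = √(2·1.34×10^-15/5.01×10^-27) = 7.31×10^5 m/s.
r = mv/(qB) = (5.01×10^-27)(7.31×10^5) / [(2×1.60×10^-19)(0.0287)] = 0.399 m.

r ≈ 0.399 m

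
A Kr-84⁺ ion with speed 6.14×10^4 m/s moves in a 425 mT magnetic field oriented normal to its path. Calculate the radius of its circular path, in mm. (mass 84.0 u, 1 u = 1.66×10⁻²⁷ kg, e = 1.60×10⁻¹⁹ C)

The magnetic force provides the centripetal force: qvB = mv²/r, so r = mv/(qB).
r = (1.39×10^-25 kg)(6.14×10^4 m/s) / [(1×1.60×10^-19 C)(0.425 T)] = 0.126 m.

r ≈ 126 mm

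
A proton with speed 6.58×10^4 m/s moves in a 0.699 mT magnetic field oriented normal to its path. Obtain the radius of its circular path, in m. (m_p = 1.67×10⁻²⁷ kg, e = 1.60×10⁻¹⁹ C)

r ≈ 0.983 m

The magnetic force provides the centripetal force: qvB = mv²/r, so r = mv/(qB).
r = (1.67×10^-27 kg)(6.58×10^4 m/s) / [(1×1.60×10^-19 C)(6.99×10^-4 T)] = 0.983 m.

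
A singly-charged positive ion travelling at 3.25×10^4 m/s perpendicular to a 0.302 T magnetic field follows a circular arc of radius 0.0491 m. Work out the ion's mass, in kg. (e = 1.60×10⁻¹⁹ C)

qvB = mv²/r ⇒ m = qBr/v.
m = (1×1.60×10^-19)(0.302)(0.0491) / (3.25×10^4) = 7.30×10^-26 kg.

m ≈ 7.30×10^-26 kg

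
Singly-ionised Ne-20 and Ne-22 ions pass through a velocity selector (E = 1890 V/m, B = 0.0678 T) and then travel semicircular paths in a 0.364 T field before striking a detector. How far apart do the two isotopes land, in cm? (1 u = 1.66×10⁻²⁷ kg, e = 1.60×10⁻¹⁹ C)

Both emerge at v = E/B₁ = 2.79×10^4 m/s.
r = mv/(qB₂), so r₁ = 0.01589 m and r₂ = 0.01748 m, giving Δr = 1.59×10^-3 m.
After a semicircle each ion lands a diameter 2r from the entry slit, so the separation is 2Δr = 3.18×10^-3 m.

Δd ≈ 0.318 cm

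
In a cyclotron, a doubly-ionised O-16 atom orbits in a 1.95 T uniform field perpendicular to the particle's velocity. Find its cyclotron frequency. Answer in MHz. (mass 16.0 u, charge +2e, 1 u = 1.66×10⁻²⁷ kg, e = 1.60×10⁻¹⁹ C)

f = qB/(2πm) = (2×1.60×10^-19)(1.95) / [2π(2.66×10^-26)] = 3.74×10^6 Hz.

f ≈ 3.74 MHz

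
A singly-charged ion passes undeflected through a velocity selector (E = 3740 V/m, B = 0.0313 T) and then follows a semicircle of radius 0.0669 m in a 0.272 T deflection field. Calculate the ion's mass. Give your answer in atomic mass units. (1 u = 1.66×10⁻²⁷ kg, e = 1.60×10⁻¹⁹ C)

v = E/B₁ = 1.19×10^5 m/s.
From r = mv/(qB₂), m = qB₂r/v = (1×1.60×10^-19)(0.272)(0.0669) / (1.19×10^5) = 2.44×10^-26 kg.
In atomic mass units: m = 2.44×10^-26 / 1.66×10^-27 = 14.7 u.

m ≈ 14.7 u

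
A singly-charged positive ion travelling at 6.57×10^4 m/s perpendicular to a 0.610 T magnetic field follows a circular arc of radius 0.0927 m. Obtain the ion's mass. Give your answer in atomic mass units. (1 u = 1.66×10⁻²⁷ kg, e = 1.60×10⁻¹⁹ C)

m ≈ 83.0 u

qvB = mv²/r ⇒ m = qBr/v.
m = (1×1.60×10^-19)(0.610)(0.0927) / (6.57×10^4) = 1.38×10^-25 kg = 83.0 u.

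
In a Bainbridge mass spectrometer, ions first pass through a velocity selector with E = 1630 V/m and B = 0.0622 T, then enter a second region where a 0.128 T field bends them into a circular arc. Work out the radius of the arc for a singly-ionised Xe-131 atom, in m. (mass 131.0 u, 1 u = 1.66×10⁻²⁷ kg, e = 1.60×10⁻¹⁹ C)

The selector passes v = E/B = 1630/0.0622 = 2.62×10^4 m/s.
In the deflection region, r = mv/(qB₂) = (2.17×10^-25)(2.62×10^4) / [(1×1.60×10^-19)(0.128)] = 0.278 m.

r ≈ 0.278 m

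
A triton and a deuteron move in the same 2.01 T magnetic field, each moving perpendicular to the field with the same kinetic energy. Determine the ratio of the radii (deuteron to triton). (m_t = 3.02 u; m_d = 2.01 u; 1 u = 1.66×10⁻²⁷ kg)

r = √(2mK)/(qB) ⇒ at equal K, r ∝ √m/q.
r_{deuteron}/r_{triton} = 0.816.

ratio ≈ 0.816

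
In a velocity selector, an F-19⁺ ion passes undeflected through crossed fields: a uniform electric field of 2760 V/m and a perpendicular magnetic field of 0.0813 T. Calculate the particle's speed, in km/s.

v ≈ 33.9 km/s

For zero net force, qE = qvB, so v = E/B.
v = (2760) / (0.0813) = 3.39×10^4 m/s.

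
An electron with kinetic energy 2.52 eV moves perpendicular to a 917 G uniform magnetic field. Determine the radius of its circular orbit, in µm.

Convert the energy: K = 2.52 eV = 4.03×10^-19 J.
v = √(2K/m) = √(2·4.03×10^-19/9.11×10^-31) = 9.41×10^5 m/s.
r = mv/(qB) = (9.11×10^-31)(9.41×10^5) / [(1×1.60×10^-19)(0.0917)] = 5.84×10^-5 m.

r ≈ 58.4 µm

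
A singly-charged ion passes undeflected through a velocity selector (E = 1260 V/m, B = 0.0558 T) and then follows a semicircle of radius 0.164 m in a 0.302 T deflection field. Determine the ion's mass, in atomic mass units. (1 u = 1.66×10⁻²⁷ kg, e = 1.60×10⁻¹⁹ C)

v = E/B₁ = 2.26×10^4 m/s.
From r = mv/(qB₂), m = qB₂r/v = (1×1.60×10^-19)(0.302)(0.164) / (2.26×10^4) = 3.51×10^-25 kg.
In atomic mass units: m = 3.51×10^-25 / 1.66×10^-27 = 211 u.

m ≈ 211 u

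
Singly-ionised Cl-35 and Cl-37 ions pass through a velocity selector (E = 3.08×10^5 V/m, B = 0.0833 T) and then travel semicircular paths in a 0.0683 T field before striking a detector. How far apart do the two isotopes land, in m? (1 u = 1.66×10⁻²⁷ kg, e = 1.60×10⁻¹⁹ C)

Both emerge at v = E/B₁ = 3.70×10^6 m/s.
r = mv/(qB₂), so r₁ = 19.66 m and r₂ = 20.78 m, giving Δr = 1.12 m.
After a semicircle each ion lands a diameter 2r from the entry slit, so the separation is 2Δr = 2.25 m.

Δd ≈ 2.25 m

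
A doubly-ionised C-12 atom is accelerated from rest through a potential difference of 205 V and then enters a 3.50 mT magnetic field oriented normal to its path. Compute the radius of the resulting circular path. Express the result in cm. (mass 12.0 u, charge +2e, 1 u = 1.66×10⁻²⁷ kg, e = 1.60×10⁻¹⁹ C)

r ≈ 144 cm

The kinetic energy gained is K = qV = (2×1.60×10^-19)(205) = 6.56×10^-17 J.
v = √(2K/m) = 8.12×10^4 m/s.
r = mv/(qB) = (1.99×10^-26)(8.12×10^4) / [(2×1.60×10^-19)(3.50×10^-3)] = 1.44 m.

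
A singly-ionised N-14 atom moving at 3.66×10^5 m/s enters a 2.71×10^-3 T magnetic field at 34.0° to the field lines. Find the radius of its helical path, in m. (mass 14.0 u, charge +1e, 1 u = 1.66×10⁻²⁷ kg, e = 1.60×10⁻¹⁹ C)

r ≈ 11.0 m

Only the perpendicular component v⊥ = v sin34.0° = 2.05×10^5 m/s is bent by the field.
r = m v⊥ /(qB) = (2.32×10^-26)(2.05×10^5) / [(1×1.60×10^-19)(2.71×10^-3)] = 11.0 m.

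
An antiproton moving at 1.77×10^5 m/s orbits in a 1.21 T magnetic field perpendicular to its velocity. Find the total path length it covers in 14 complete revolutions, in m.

L ≈ 0.134 m

r = mv/(qB) = 1.53×10^-3 m, so one revolution covers 2πr = 9.59×10^-3 m.
In 14 revolutions: L = 14·2πr = 0.134 m.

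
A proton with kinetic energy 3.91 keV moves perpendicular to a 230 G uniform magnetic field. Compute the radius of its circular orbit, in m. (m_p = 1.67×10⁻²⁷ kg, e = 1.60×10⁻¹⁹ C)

Convert the energy: K = 3.91 keV = 6.26×10^-16 J.
v = √(2K/m) = √(2·6.26×10^-16/1.67×10^-27) = 8.66×10^5 m/s.
r = mv/(qB) = (1.67×10^-27)(8.66×10^5) / [(1×1.60×10^-19)(0.0230)] = 0.393 m.

r ≈ 0.393 m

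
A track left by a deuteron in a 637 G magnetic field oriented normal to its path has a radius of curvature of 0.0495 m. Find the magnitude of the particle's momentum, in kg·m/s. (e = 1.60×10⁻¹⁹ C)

p ≈ 5.05×10^-22 kg·m/s

Since qvB = mv²/r, the momentum p = mv = qBr.
p = (1×1.60×10^-19)(0.0637)(0.0495) = 5.05×10^-22 kg·m/s.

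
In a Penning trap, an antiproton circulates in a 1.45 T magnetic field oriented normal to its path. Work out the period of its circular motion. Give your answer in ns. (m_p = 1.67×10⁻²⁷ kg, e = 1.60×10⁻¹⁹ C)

T ≈ 45.2 ns

The cyclotron period is independent of speed: T = 2πm/(qB).
T = 2π(1.67×10^-27) / [(1×1.60×10^-19)(1.45)] = 4.52×10^-8 s.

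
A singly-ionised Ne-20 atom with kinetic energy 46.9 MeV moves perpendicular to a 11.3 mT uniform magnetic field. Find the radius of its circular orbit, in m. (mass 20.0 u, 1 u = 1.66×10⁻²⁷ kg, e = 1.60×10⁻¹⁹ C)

Convert the energy: K = 46.9 MeV = 7.50×10^-12 J.
v = √(2K/m) = √(2·7.50×10^-12/3.32×10^-26) = 2.13×10^7 m/s.
r = mv/(qB) = (3.32×10^-26)(2.13×10^7) / [(1×1.60×10^-19)(0.0113)] = 390 m.

r ≈ 390 m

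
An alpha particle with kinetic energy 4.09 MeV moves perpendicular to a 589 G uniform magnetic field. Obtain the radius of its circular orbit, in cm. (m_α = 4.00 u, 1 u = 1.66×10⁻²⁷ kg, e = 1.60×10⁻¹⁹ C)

Convert the energy: K = 4.09 MeV = 6.54×10^-13 J.
v = √(2K/m) = √(2·6.54×10^-13/6.64×10^-27) = 1.40×10^7 m/s.
r = mv/(qB) = (6.64×10^-27)(1.40×10^7) / [(2×1.60×10^-19)(0.0589)] = 4.95 m.

r ≈ 495 cm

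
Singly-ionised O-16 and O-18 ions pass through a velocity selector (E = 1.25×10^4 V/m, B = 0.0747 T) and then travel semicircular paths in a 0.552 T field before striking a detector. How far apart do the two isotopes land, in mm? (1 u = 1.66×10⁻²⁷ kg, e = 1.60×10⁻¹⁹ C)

Both emerge at v = E/B₁ = 1.67×10^5 m/s.
r = mv/(qB₂), so r₁ = 0.05032 m and r₂ = 0.05661 m, giving Δr = 6.29×10^-3 m.
After a semicircle each ion lands a diameter 2r from the entry slit, so the separation is 2Δr = 0.0126 m.

Δd ≈ 12.6 mm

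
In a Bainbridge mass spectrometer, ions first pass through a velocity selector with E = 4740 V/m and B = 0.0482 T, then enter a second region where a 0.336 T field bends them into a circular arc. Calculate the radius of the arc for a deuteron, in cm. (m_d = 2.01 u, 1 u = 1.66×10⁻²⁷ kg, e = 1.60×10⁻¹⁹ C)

The selector passes v = E/B = 4740/0.0482 = 9.83×10^4 m/s.
In the deflection region, r = mv/(qB₂) = (3.34×10^-27)(9.83×10^4) / [(1×1.60×10^-19)(0.336)] = 6.10×10^-3 m.

r ≈ 0.610 cm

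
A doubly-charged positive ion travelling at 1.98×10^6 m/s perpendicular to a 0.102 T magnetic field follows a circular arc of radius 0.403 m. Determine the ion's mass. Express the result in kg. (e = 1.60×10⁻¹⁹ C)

m ≈ 6.64×10^-27 kg

qvB = mv²/r ⇒ m = qBr/v.
m = (2×1.60×10^-19)(0.102)(0.403) / (1.98×10^6) = 6.64×10^-27 kg.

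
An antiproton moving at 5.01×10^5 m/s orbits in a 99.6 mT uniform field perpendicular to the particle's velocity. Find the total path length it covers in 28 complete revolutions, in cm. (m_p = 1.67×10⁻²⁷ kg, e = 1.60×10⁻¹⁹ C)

r = mv/(qB) = 0.0525 m, so one revolution covers 2πr = 0.330 m.
In 28 revolutions: L = 28·2πr = 9.24 m.

L ≈ 924 cm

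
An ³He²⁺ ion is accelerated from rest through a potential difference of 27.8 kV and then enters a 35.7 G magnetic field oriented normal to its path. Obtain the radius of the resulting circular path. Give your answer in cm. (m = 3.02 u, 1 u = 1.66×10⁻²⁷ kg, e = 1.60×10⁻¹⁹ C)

r ≈ 827 cm

The kinetic energy gained is K = qV = (2×1.60×10^-19)(2.78×10^4) = 8.90×10^-15 J.
v = √(2K/m) = 1.88×10^6 m/s.
r = mv/(qB) = (5.01×10^-27)(1.88×10^6) / [(2×1.60×10^-19)(3.57×10^-3)] = 8.27 m.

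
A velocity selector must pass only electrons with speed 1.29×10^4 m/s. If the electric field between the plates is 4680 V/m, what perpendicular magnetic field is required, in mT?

qE = qvB ⇒ B = E/v = (4680) / (1.29×10^4) = 0.363 T.

B ≈ 363 mT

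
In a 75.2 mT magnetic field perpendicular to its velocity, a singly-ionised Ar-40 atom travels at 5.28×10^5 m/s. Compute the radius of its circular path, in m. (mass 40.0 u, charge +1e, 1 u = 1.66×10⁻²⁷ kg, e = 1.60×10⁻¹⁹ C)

r ≈ 2.91 m

The magnetic force provides the centripetal force: qvB = mv²/r, so r = mv/(qB).
r = (6.64×10^-26 kg)(5.28×10^5 m/s) / [(1×1.60×10^-19 C)(0.0752 T)] = 2.91 m.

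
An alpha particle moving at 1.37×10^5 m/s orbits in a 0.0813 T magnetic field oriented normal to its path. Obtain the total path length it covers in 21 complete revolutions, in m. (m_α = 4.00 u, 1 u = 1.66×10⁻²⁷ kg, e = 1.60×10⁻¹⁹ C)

L ≈ 4.61 m

r = mv/(qB) = 0.0350 m, so one revolution covers 2πr = 0.220 m.
In 21 revolutions: L = 21·2πr = 4.61 m.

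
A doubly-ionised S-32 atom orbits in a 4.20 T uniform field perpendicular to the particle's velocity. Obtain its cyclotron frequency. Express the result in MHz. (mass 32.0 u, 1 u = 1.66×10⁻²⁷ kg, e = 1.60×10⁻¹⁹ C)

f ≈ 4.03 MHz

f = qB/(2πm) = (2×1.60×10^-19)(4.20) / [2π(5.31×10^-26)] = 4.03×10^6 Hz.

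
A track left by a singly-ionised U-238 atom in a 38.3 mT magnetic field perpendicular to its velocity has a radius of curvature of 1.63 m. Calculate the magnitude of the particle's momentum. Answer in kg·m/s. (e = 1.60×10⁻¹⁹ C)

p ≈ 9.99×10^-21 kg·m/s

Since qvB = mv²/r, the momentum p = mv = qBr.
p = (1×1.60×10^-19)(0.0383)(1.63) = 9.99×10^-21 kg·m/s.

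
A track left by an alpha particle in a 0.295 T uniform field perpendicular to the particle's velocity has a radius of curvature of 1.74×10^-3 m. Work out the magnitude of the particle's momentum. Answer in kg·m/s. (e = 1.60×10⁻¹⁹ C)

Since qvB = mv²/r, the momentum p = mv = qBr.
p = (2×1.60×10^-19)(0.295)(1.74×10^-3) = 1.64×10^-22 kg·m/s.

p ≈ 1.64×10^-22 kg·m/s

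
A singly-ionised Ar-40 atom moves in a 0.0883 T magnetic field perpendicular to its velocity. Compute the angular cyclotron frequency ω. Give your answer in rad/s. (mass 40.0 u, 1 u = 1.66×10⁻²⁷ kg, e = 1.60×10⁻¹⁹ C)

ω ≈ 2.13×10^5 rad/s

ω = qB/m = (1×1.60×10^-19)(0.0883) / (6.64×10^-26) = 2.13×10^5 rad/s.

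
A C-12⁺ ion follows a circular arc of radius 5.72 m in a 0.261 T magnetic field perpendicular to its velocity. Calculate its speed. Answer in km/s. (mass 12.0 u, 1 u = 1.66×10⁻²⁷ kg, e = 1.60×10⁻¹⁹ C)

v ≈ 12000 km/s

From qvB = mv²/r, v = qBr/m.
v = (1×1.60×10^-19)(0.261)(5.72) / (1.99×10^-26) = 1.20×10^7 m/s.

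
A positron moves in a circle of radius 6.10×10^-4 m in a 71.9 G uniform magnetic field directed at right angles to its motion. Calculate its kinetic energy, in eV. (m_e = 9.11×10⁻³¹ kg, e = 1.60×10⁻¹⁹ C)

v = qBr/m = (1×1.60×10^-19)(7.19×10^-3)(6.10×10^-4) / (9.11×10^-31) = 7.70×10^5 m/s.
K = ½mv² = 0.5·(9.11×10^-31)·(7.70×10^5)² = 2.70×10^-19 J = 1.69 eV.

K ≈ 1.69 eV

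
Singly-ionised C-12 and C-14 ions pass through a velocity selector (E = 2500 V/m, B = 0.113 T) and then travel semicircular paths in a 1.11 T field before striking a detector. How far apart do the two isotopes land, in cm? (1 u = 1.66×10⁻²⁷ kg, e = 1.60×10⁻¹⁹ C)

Both emerge at v = E/B₁ = 2.21×10^4 m/s.
r = mv/(qB₂), so r₁ = 2.481×10^-3 m and r₂ = 2.895×10^-3 m, giving Δr = 4.14×10^-4 m.
After a semicircle each ion lands a diameter 2r from the entry slit, so the separation is 2Δr = 8.27×10^-4 m.

Δd ≈ 0.0827 cm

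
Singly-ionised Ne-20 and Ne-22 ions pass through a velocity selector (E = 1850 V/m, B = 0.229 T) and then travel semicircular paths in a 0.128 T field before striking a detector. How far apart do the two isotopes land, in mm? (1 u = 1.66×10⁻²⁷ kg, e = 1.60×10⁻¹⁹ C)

Δd ≈ 2.62 mm

Both emerge at v = E/B₁ = 8080 m/s.
r = mv/(qB₂), so r₁ = 0.01310 m and r₂ = 0.01441 m, giving Δr = 1.31×10^-3 m.
After a semicircle each ion lands a diameter 2r from the entry slit, so the separation is 2Δr = 2.62×10^-3 m.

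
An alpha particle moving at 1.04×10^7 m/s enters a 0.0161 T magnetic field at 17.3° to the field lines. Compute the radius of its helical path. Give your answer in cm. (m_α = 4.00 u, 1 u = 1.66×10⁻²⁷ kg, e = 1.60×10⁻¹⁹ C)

Only the perpendicular component v⊥ = v sin17.3° = 3.09×10^6 m/s is bent by the field.
r = m v⊥ /(qB) = (6.64×10^-27)(3.09×10^6) / [(2×1.60×10^-19)(0.0161)] = 3.99 m.

r ≈ 399 cm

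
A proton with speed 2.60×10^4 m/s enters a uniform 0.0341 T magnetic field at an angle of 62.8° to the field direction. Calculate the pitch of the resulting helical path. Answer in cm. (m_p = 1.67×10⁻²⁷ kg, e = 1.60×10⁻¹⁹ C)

The velocity component along B is v∥ = v cos62.8° = 1.19×10^4 m/s.
The cyclotron period T = 2πm/(qB) = 1.92×10^-6 s is set by m, q, B alone.
Pitch = v∥·T = (1.19×10^4)(1.92×10^-6) = 0.0229 m.

pitch ≈ 2.29 cm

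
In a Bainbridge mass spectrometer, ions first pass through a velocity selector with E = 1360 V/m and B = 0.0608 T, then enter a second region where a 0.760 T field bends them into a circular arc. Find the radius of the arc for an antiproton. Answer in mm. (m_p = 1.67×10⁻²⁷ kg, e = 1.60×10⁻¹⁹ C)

The selector passes v = E/B = 1360/0.0608 = 2.24×10^4 m/s.
In the deflection region, r = mv/(qB₂) = (1.67×10^-27)(2.24×10^4) / [(1×1.60×10^-19)(0.760)] = 3.07×10^-4 m.

r ≈ 0.307 mm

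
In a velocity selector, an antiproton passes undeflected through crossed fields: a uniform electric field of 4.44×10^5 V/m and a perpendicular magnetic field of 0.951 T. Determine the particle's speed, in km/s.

v ≈ 467 km/s

For zero net force, qE = qvB, so v = E/B.
v = (4.44×10^5) / (0.951) = 4.67×10^5 m/s.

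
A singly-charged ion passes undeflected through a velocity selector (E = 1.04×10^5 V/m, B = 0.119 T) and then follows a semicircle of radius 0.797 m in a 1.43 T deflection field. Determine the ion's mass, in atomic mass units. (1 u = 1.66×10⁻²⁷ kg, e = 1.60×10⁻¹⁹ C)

m ≈ 126 u

v = E/B₁ = 8.74×10^5 m/s.
From r = mv/(qB₂), m = qB₂r/v = (1×1.60×10^-19)(1.43)(0.797) / (8.74×10^5) = 2.09×10^-25 kg.
In atomic mass units: m = 2.09×10^-25 / 1.66×10^-27 = 126 u.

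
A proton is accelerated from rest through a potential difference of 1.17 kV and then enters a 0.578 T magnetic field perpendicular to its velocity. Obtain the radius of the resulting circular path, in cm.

The kinetic energy gained is K = qV = (1×1.60×10^-19)(1170) = 1.87×10^-16 J.
v = √(2K/m) = 4.73×10^5 m/s.
r = mv/(qB) = (1.67×10^-27)(4.73×10^5) / [(1×1.60×10^-19)(0.578)] = 8.55×10^-3 m.

r ≈ 0.855 cm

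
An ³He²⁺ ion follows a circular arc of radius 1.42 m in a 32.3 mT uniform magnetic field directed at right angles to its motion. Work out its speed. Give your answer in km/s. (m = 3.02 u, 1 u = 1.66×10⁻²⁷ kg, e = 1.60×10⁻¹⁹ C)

From qvB = mv²/r, v = qBr/m.
v = (2×1.60×10^-19)(0.0323)(1.42) / (5.01×10^-27) = 2.93×10^6 m/s.

v ≈ 2930 km/s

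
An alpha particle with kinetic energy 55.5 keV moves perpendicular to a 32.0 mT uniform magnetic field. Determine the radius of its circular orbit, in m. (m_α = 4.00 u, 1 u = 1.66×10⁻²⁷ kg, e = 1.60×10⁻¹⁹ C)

r ≈ 1.06 m

Convert the energy: K = 55.5 keV = 8.88×10^-15 J.
v = √(2K/m) = √(2·8.88×10^-15/6.64×10^-27) = 1.64×10^6 m/s.
r = mv/(qB) = (6.64×10^-27)(1.64×10^6) / [(2×1.60×10^-19)(0.0320)] = 1.06 m.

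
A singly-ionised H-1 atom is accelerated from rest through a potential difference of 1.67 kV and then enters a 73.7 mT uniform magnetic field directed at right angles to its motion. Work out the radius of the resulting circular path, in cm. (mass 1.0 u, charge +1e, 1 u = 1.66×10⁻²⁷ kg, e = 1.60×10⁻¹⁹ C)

The kinetic energy gained is K = qV = (1×1.60×10^-19)(1670) = 2.67×10^-16 J.
v = √(2K/m) = 5.67×10^5 m/s.
r = mv/(qB) = (1.66×10^-27)(5.67×10^5) / [(1×1.60×10^-19)(0.0737)] = 0.0799 m.

r ≈ 7.99 cm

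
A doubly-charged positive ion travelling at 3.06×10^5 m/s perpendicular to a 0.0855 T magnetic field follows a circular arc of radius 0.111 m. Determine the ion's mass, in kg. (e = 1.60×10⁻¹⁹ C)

qvB = mv²/r ⇒ m = qBr/v.
m = (2×1.60×10^-19)(0.0855)(0.111) / (3.06×10^5) = 9.92×10^-27 kg.

m ≈ 9.92×10^-27 kg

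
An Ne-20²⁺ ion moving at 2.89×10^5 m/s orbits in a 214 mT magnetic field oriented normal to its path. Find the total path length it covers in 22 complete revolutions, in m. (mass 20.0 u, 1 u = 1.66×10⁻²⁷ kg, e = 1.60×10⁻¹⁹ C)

L ≈ 19.4 m

r = mv/(qB) = 0.140 m, so one revolution covers 2πr = 0.880 m.
In 22 revolutions: L = 22·2πr = 19.4 m.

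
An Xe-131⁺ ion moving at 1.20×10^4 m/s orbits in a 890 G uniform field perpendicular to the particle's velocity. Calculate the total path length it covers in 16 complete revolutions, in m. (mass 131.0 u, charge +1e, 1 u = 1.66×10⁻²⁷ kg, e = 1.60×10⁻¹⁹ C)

r = mv/(qB) = 0.183 m, so one revolution covers 2πr = 1.15 m.
In 16 revolutions: L = 16·2πr = 18.4 m.

L ≈ 18.4 m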